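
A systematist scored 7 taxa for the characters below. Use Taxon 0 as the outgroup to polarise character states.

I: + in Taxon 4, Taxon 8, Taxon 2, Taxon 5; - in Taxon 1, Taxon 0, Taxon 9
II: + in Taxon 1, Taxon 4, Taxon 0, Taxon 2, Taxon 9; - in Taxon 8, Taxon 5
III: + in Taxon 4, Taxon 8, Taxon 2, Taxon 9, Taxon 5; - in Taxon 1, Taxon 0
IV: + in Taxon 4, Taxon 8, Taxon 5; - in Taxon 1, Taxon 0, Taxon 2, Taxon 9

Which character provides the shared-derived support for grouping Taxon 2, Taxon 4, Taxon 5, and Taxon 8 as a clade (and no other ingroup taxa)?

I

Character polarity is set by the outgroup: the derived state is whichever differs from the outgroup's state, so for II the derived state is '-', and for the remaining characters it is '+'.
I (derived state '+') is shared by Taxon 2, Taxon 4, Taxon 5, and Taxon 8 — a synapomorphy uniting that clade.
II: derived state '-' in Taxon 5 and Taxon 8 only — synapomorphy for {Taxon 5, Taxon 8}.
III: derived state '+' in Taxon 2, Taxon 4, Taxon 5, Taxon 8, and Taxon 9 only — synapomorphy for {Taxon 2, Taxon 4, Taxon 5, Taxon 8, Taxon 9}.
Only Taxon 4, Taxon 5, and Taxon 8 show the derived state '+' for IV, supporting them as a clade.
Most parsimonious ingroup topology: ((((Taxon 4,(Taxon 8,Taxon 5)),Taxon 2),Taxon 9),Taxon 1).
The clade {Taxon 2, Taxon 4, Taxon 5, Taxon 8} is supported by I: its derived state '+' occurs in exactly those taxa and in no other taxon (including the outgroup).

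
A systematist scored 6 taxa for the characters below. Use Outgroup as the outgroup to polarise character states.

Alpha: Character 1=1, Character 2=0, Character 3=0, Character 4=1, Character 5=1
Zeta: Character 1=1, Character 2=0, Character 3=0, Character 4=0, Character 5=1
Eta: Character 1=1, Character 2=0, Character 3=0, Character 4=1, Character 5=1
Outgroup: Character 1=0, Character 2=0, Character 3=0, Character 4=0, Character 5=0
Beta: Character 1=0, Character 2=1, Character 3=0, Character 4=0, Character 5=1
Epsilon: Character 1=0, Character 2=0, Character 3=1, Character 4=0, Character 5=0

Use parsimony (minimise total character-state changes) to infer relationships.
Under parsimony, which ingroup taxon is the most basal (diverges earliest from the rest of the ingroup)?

Epsilon

The outgroup has state '0' for every character, so '1' is the derived state throughout.
Character 1 (derived state '1') is shared by Alpha, Eta, and Zeta — a synapomorphy uniting that clade.
Character 2: derived state '1' in Beta only — an autapomorphy, so it tells us nothing about relationships among taxa.
Character 3 (derived state '1') is unique to Epsilon (autapomorphy; uninformative for grouping).
Only Alpha and Eta show the derived state '1' for Character 4, supporting them as a clade.
Only Alpha, Beta, Eta, and Zeta show the derived state '1' for Character 5, supporting them as a clade.
Most parsimonious ingroup topology: ((((Alpha,Eta),Zeta),Beta),Epsilon).
Epsilon is sister to the clade containing all other ingroup taxa, so it is the earliest-diverging (most basal) ingroup lineage.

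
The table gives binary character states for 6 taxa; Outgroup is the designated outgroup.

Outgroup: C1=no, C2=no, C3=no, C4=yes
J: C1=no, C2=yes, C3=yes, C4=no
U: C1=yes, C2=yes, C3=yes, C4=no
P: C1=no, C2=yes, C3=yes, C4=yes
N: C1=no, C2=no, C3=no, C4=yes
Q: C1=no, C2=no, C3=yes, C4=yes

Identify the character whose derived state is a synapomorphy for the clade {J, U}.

C4

Character polarity is set by the outgroup: the derived state is whichever differs from the outgroup's state, so for C4 the derived state is 'no', and for the remaining characters it is 'yes'.
C1 (derived state 'yes') is unique to U (autapomorphy; uninformative for grouping).
C2 (derived state 'yes') is shared by J, P, and U — a synapomorphy uniting that clade.
C3 (derived state 'yes') is shared by J, P, Q, and U — a synapomorphy uniting that clade.
C4: derived state 'no' in J and U only — synapomorphy for {J, U}.
Most parsimonious ingroup topology: ((((J,U),P),Q),N).
The clade {J, U} is supported by C4: its derived state 'no' occurs in exactly those taxa and in no other taxon (including the outgroup).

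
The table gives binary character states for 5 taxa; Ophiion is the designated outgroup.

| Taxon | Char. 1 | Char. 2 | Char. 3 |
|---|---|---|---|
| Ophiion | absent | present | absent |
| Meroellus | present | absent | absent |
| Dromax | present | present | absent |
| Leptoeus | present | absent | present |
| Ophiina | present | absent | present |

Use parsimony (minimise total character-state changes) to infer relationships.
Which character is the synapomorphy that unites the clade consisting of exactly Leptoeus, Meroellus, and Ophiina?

Character polarity is set by the outgroup: the derived state is whichever differs from the outgroup's state, so for Char. 2 the derived state is 'absent', and for the remaining characters it is 'present'.
All ingroup taxa share the derived state 'present' for Char. 1; it defines the ingroup but does not resolve relationships within it.
Char. 2: derived state 'absent' in Leptoeus, Meroellus, and Ophiina only — synapomorphy for {Leptoeus, Meroellus, Ophiina}.
Only Leptoeus and Ophiina show the derived state 'present' for Char. 3, supporting them as a clade.
Most parsimonious ingroup topology: ((Meroellus,(Leptoeus,Ophiina)),Dromax).
The clade {Leptoeus, Meroellus, Ophiina} is supported by Char. 2: its derived state 'absent' occurs in exactly those taxa and in no other taxon (including the outgroup).

Char. 2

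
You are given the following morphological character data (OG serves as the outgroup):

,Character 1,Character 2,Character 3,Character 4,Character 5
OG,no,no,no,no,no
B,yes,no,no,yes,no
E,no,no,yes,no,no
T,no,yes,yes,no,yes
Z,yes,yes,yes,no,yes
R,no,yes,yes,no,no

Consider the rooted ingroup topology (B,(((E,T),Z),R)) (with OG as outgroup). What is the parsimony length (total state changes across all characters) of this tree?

Map each character onto (B,(((E,T),Z),R)) (rooted by OG) and count the minimum state changes it requires (Fitch parsimony):
Character 1: 2; Character 2: 2; Character 3: 1; Character 4: 1; Character 5: 2.
Total tree length = 8.

8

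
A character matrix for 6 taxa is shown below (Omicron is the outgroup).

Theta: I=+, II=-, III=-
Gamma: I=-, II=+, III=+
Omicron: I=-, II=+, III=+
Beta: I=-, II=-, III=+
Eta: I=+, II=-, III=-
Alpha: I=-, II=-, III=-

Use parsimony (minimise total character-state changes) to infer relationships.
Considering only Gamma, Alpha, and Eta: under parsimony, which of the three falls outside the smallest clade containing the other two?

Gamma

Character polarity is set by the outgroup: the derived state is whichever differs from the outgroup's state, so for II, III the derived state is '-', and for the remaining characters it is '+'.
I: derived state '+' in Eta and Theta only — synapomorphy for {Eta, Theta}.
II: derived state '-' in Alpha, Beta, Eta, and Theta only — synapomorphy for {Alpha, Beta, Eta, Theta}.
III: derived state '-' in Alpha, Eta, and Theta only — synapomorphy for {Alpha, Eta, Theta}.
Most parsimonious ingroup topology: (Gamma,(((Eta,Theta),Alpha),Beta)).
Alpha and Eta share a more recent common ancestor with each other than either does with Gamma, so Gamma is the least closely related of the three.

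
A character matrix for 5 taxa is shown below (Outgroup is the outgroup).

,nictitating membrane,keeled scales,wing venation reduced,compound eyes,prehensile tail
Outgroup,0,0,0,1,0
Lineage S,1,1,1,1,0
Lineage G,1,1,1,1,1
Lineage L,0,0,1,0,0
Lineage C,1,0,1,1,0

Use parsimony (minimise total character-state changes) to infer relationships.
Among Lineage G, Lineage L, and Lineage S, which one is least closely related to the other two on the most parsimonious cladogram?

Lineage L

Character polarity is set by the outgroup: the derived state is whichever differs from the outgroup's state, so for compound eyes the derived state is '0', and for the remaining characters it is '1'.
nictitating membrane (derived state '1') is shared by Lineage C, Lineage G, and Lineage S — a synapomorphy uniting that clade.
Only Lineage G and Lineage S show the derived state '1' for keeled scales, supporting them as a clade.
All ingroup taxa share the derived state '1' for wing venation reduced; it defines the ingroup but does not resolve relationships within it.
compound eyes (derived state '0') is unique to Lineage L (autapomorphy; uninformative for grouping).
prehensile tail: derived state '1' in Lineage G only — an autapomorphy, so it tells us nothing about relationships among taxa.
Most parsimonious ingroup topology: (((Lineage S,Lineage G),Lineage C),Lineage L).
Lineage G and Lineage S share a more recent common ancestor with each other than either does with Lineage L, so Lineage L is the least closely related of the three.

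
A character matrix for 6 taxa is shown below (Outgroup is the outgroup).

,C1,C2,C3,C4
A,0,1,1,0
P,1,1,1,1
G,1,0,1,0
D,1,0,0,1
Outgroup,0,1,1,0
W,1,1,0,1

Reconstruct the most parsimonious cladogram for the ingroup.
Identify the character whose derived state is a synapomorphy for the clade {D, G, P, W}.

C1

Character polarity is set by the outgroup: the derived state is whichever differs from the outgroup's state, so for C2, C3 the derived state is '0', and for the remaining characters it is '1'.
C1 (derived state '1') is shared by D, G, P, and W — a synapomorphy uniting that clade.
C2 (state '0') occurs in D and G but conflicts with the nesting implied by the other characters — most parsimoniously interpreted as homoplasy.
C3 (derived state '0') is shared by D and W — a synapomorphy uniting that clade.
C4 (derived state '1') is shared by D, P, and W — a synapomorphy uniting that clade.
Most parsimonious ingroup topology: ((((W,D),P),G),A).
The clade {D, G, P, W} is supported by C1: its derived state '1' occurs in exactly those taxa and in no other taxon (including the outgroup).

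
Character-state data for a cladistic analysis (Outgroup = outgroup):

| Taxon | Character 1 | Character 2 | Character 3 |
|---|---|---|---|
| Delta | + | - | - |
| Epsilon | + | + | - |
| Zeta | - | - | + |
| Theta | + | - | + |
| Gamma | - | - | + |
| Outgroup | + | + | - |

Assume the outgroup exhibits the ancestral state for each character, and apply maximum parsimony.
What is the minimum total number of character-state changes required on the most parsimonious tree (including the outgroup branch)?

3

Character polarity is set by the outgroup: the derived state is whichever differs from the outgroup's state, so for Character 1, Character 2 the derived state is '-', and for the remaining characters it is '+'.
Character 1 (derived state '-') is shared by Gamma and Zeta — a synapomorphy uniting that clade.
Character 2: derived state '-' in Delta, Gamma, Theta, and Zeta only — synapomorphy for {Delta, Gamma, Theta, Zeta}.
Character 3: derived state '+' in Gamma, Theta, and Zeta only — synapomorphy for {Gamma, Theta, Zeta}.
Most parsimonious ingroup topology: (((Theta,(Zeta,Gamma)),Delta),Epsilon).
Changes per character on this tree: Character 1: 1; Character 2: 1; Character 3: 1.
Total = 3.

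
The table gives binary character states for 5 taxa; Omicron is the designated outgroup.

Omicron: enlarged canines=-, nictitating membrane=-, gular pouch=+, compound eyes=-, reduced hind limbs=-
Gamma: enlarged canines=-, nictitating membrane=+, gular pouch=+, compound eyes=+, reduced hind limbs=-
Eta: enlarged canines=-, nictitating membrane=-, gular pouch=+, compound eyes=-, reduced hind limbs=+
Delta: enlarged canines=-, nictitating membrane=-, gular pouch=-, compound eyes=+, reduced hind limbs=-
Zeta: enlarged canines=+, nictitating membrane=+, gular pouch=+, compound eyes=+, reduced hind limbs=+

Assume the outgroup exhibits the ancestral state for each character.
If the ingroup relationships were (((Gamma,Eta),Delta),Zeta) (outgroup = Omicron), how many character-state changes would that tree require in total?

8

Map each character onto (((Gamma,Eta),Delta),Zeta) (rooted by Omicron) and count the minimum state changes it requires (Fitch parsimony):
enlarged canines: 1; nictitating membrane: 2; gular pouch: 1; compound eyes: 2; reduced hind limbs: 2.
Total tree length = 8.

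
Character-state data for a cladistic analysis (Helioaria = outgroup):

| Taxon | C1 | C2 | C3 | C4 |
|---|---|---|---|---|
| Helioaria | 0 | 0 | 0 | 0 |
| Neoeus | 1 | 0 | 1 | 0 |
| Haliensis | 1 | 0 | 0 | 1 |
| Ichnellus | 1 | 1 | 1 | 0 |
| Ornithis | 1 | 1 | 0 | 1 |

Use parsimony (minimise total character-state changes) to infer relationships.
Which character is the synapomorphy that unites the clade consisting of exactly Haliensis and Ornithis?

C4

The outgroup has state '0' for every character, so '1' is the derived state throughout.
C1 (derived state '1') is shared by all ingroup taxa — unites the whole ingroup.
C2 groups Ichnellus and Ornithis, which is incompatible with the clades supported by the remaining characters; treating it as convergent (homoplasy) costs fewer steps than any alternative tree.
C3: derived state '1' in Ichnellus and Neoeus only — synapomorphy for {Ichnellus, Neoeus}.
C4: derived state '1' in Haliensis and Ornithis only — synapomorphy for {Haliensis, Ornithis}.
Most parsimonious ingroup topology: ((Neoeus,Ichnellus),(Haliensis,Ornithis)).
The clade {Haliensis, Ornithis} is supported by C4: its derived state '1' occurs in exactly those taxa and in no other taxon (including the outgroup).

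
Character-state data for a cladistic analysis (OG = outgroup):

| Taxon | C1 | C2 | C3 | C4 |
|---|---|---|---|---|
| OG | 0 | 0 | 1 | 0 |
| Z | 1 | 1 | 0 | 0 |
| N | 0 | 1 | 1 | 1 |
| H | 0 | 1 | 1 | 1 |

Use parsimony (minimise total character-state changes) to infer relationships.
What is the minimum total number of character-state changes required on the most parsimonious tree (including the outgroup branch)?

4

Character polarity is set by the outgroup: the derived state is whichever differs from the outgroup's state, so for C3 the derived state is '0', and for the remaining characters it is '1'.
C1 (derived state '1') is unique to Z (autapomorphy; uninformative for grouping).
All ingroup taxa share the derived state '1' for C2; it defines the ingroup but does not resolve relationships within it.
C3: derived state '0' in Z only — an autapomorphy, so it tells us nothing about relationships among taxa.
C4: derived state '1' in H and N only — synapomorphy for {H, N}.
Most parsimonious ingroup topology: (Z,(N,H)).
Changes per character on this tree: C1: 1; C2: 1; C3: 1; C4: 1.
Total = 4.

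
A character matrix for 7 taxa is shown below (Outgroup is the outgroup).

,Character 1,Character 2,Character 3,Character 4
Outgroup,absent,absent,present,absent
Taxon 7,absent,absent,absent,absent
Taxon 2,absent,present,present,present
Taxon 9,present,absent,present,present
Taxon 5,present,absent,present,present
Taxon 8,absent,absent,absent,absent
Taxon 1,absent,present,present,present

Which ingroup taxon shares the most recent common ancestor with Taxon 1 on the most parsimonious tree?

Character polarity is set by the outgroup: the derived state is whichever differs from the outgroup's state, so for Character 3 the derived state is 'absent', and for the remaining characters it is 'present'.
Character 1: derived state 'present' in Taxon 5 and Taxon 9 only — synapomorphy for {Taxon 5, Taxon 9}.
Character 2 (derived state 'present') is shared by Taxon 1 and Taxon 2 — a synapomorphy uniting that clade.
Only Taxon 7 and Taxon 8 show the derived state 'absent' for Character 3, supporting them as a clade.
Only Taxon 1, Taxon 2, Taxon 5, and Taxon 9 show the derived state 'present' for Character 4, supporting them as a clade.
Most parsimonious ingroup topology: (((Taxon 5,Taxon 9),(Taxon 2,Taxon 1)),(Taxon 8,Taxon 7)).
Taxon 1 and Taxon 2 form a cherry on this tree, so they are sister taxa.

Taxon 2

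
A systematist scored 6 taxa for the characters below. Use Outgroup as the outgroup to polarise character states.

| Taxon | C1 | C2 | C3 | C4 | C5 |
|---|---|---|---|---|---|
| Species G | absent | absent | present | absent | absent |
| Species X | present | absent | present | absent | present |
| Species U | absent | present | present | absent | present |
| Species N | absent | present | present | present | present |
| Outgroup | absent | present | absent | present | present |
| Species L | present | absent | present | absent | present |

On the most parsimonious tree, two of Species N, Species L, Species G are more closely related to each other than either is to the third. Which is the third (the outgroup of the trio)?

Character polarity is set by the outgroup: the derived state is whichever differs from the outgroup's state, so for C2, C4, C5 the derived state is 'absent', and for the remaining characters it is 'present'.
C1 (derived state 'present') is shared by Species L and Species X — a synapomorphy uniting that clade.
C2 (derived state 'absent') is shared by Species G, Species L, and Species X — a synapomorphy uniting that clade.
C3 (derived state 'present') is shared by all ingroup taxa — unites the whole ingroup.
Only Species G, Species L, Species U, and Species X show the derived state 'absent' for C4, supporting them as a clade.
C5 (derived state 'absent') is unique to Species G (autapomorphy; uninformative for grouping).
Most parsimonious ingroup topology: (((Species G,(Species X,Species L)),Species U),Species N).
Species G and Species L share a more recent common ancestor with each other than either does with Species N, so Species N is the least closely related of the three.

Species N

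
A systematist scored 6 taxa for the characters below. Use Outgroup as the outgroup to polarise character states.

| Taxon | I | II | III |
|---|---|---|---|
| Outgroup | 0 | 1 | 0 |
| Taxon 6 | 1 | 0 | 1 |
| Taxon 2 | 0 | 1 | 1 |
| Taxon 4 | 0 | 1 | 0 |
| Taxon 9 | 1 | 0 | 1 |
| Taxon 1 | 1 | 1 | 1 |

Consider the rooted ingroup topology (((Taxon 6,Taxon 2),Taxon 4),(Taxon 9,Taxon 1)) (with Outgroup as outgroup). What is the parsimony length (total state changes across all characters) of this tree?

6

Map each character onto (((Taxon 6,Taxon 2),Taxon 4),(Taxon 9,Taxon 1)) (rooted by Outgroup) and count the minimum state changes it requires (Fitch parsimony):
I: 2; II: 2; III: 2.
Total tree length = 6.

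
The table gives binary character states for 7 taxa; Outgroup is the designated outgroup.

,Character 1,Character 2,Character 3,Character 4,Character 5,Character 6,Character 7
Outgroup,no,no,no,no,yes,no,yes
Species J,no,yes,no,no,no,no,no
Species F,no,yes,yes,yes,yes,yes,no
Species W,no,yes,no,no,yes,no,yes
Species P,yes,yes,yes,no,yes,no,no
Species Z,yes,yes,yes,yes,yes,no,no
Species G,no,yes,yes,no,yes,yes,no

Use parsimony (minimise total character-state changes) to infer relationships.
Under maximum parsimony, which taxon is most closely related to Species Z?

Character polarity is set by the outgroup: the derived state is whichever differs from the outgroup's state, so for Character 5, Character 7 the derived state is 'no', and for the remaining characters it is 'yes'.
Character 1 (derived state 'yes') is shared by Species P and Species Z — a synapomorphy uniting that clade.
All ingroup taxa share the derived state 'yes' for Character 2; it defines the ingroup but does not resolve relationships within it.
Only Species F, Species G, Species P, and Species Z show the derived state 'yes' for Character 3, supporting them as a clade.
Character 4 (state 'yes') occurs in Species F and Species Z but conflicts with the nesting implied by the other characters — most parsimoniously interpreted as homoplasy.
Character 5: derived state 'no' in Species J only — an autapomorphy, so it tells us nothing about relationships among taxa.
Character 6 (derived state 'yes') is shared by Species F and Species G — a synapomorphy uniting that clade.
Character 7: derived state 'no' in Species F, Species G, Species J, Species P, and Species Z only — synapomorphy for {Species F, Species G, Species J, Species P, Species Z}.
Most parsimonious ingroup topology: ((Species J,((Species F,Species G),(Species P,Species Z))),Species W).
Species Z and Species P form a cherry on this tree, so they are sister taxa.

Species P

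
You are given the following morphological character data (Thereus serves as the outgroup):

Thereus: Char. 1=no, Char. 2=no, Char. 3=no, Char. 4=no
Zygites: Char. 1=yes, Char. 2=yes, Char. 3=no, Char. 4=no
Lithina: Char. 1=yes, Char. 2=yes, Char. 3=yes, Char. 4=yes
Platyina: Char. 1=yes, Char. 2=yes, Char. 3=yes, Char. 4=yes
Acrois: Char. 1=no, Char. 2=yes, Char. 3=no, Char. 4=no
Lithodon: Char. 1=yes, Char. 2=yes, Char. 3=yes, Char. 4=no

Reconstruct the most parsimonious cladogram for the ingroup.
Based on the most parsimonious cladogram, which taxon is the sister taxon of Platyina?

The outgroup has state 'no' for every character, so 'yes' is the derived state throughout.
Only Lithina, Lithodon, Platyina, and Zygites show the derived state 'yes' for Char. 1, supporting them as a clade.
All ingroup taxa share the derived state 'yes' for Char. 2; it defines the ingroup but does not resolve relationships within it.
Only Lithina, Lithodon, and Platyina show the derived state 'yes' for Char. 3, supporting them as a clade.
Char. 4 (derived state 'yes') is shared by Lithina and Platyina — a synapomorphy uniting that clade.
Most parsimonious ingroup topology: ((Zygites,((Lithina,Platyina),Lithodon)),Acrois).
Platyina and Lithina form a cherry on this tree, so they are sister taxa.

Lithina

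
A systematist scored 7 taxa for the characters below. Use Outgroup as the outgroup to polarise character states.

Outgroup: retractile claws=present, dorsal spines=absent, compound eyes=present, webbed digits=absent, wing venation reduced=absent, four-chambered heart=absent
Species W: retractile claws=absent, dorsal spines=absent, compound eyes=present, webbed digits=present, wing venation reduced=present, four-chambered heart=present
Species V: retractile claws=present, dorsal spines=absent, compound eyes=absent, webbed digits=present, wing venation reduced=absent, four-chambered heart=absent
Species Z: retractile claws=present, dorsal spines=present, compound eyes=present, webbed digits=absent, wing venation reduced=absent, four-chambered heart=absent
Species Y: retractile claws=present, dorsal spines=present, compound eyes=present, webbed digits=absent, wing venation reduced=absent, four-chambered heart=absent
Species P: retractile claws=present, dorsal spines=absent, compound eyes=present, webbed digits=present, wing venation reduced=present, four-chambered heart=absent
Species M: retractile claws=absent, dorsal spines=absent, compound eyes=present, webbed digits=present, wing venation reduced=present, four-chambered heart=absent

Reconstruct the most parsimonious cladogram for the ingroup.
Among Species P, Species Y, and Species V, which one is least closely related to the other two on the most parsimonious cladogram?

Character polarity is set by the outgroup: the derived state is whichever differs from the outgroup's state, so for retractile claws, compound eyes the derived state is 'absent', and for the remaining characters it is 'present'.
retractile claws: derived state 'absent' in Species M and Species W only — synapomorphy for {Species M, Species W}.
dorsal spines: derived state 'present' in Species Y and Species Z only — synapomorphy for {Species Y, Species Z}.
compound eyes: derived state 'absent' in Species V only — an autapomorphy, so it tells us nothing about relationships among taxa.
Only Species M, Species P, Species V, and Species W show the derived state 'present' for webbed digits, supporting them as a clade.
wing venation reduced: derived state 'present' in Species M, Species P, and Species W only — synapomorphy for {Species M, Species P, Species W}.
four-chambered heart: derived state 'present' in Species W only — an autapomorphy, so it tells us nothing about relationships among taxa.
Most parsimonious ingroup topology: ((((Species W,Species M),Species P),Species V),(Species Z,Species Y)).
Species V and Species P share a more recent common ancestor with each other than either does with Species Y, so Species Y is the least closely related of the three.

Species Y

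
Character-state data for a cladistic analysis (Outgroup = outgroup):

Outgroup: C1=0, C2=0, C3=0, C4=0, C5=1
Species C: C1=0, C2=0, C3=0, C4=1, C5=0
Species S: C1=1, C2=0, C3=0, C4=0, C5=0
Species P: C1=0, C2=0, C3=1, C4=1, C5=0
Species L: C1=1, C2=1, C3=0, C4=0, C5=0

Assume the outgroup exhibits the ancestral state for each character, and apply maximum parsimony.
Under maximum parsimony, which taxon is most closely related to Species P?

Character polarity is set by the outgroup: the derived state is whichever differs from the outgroup's state, so for C5 the derived state is '0', and for the remaining characters it is '1'.
C1: derived state '1' in Species L and Species S only — synapomorphy for {Species L, Species S}.
C2 (derived state '1') is unique to Species L (autapomorphy; uninformative for grouping).
C3 (derived state '1') is unique to Species P (autapomorphy; uninformative for grouping).
C4 (derived state '1') is shared by Species C and Species P — a synapomorphy uniting that clade.
C5 (derived state '0') is shared by all ingroup taxa — unites the whole ingroup.
Most parsimonious ingroup topology: ((Species C,Species P),(Species S,Species L)).
Species P and Species C form a cherry on this tree, so they are sister taxa.

Species C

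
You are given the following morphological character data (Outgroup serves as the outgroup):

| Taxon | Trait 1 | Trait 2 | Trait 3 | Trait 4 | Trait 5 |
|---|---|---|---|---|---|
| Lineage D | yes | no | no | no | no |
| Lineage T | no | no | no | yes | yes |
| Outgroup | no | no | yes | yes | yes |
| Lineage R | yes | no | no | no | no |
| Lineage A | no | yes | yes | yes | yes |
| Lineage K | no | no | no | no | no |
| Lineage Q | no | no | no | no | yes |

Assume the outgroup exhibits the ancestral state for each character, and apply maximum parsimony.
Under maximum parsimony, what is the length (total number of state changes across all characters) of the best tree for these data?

5

Character polarity is set by the outgroup: the derived state is whichever differs from the outgroup's state, so for Trait 3, Trait 4, Trait 5 the derived state is 'no', and for the remaining characters it is 'yes'.
Only Lineage D and Lineage R show the derived state 'yes' for Trait 1, supporting them as a clade.
Trait 2: derived state 'yes' in Lineage A only — an autapomorphy, so it tells us nothing about relationships among taxa.
Trait 3: derived state 'no' in Lineage D, Lineage K, Lineage Q, Lineage R, and Lineage T only — synapomorphy for {Lineage D, Lineage K, Lineage Q, Lineage R, Lineage T}.
Only Lineage D, Lineage K, Lineage Q, and Lineage R show the derived state 'no' for Trait 4, supporting them as a clade.
Only Lineage D, Lineage K, and Lineage R show the derived state 'no' for Trait 5, supporting them as a clade.
Most parsimonious ingroup topology: (((((Lineage R,Lineage D),Lineage K),Lineage Q),Lineage T),Lineage A).
Changes per character on this tree: Trait 1: 1; Trait 2: 1; Trait 3: 1; Trait 4: 1; Trait 5: 1.
Total = 5.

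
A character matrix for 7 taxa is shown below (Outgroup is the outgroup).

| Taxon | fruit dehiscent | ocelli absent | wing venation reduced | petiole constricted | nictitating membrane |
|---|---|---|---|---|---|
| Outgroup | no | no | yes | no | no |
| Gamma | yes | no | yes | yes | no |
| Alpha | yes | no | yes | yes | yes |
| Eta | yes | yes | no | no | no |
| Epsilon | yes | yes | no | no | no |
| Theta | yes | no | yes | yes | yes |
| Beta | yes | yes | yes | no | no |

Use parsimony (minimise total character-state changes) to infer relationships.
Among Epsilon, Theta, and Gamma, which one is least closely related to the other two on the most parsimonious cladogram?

Epsilon

Character polarity is set by the outgroup: the derived state is whichever differs from the outgroup's state, so for wing venation reduced the derived state is 'no', and for the remaining characters it is 'yes'.
All ingroup taxa share the derived state 'yes' for fruit dehiscent; it defines the ingroup but does not resolve relationships within it.
ocelli absent (derived state 'yes') is shared by Beta, Epsilon, and Eta — a synapomorphy uniting that clade.
wing venation reduced (derived state 'no') is shared by Epsilon and Eta — a synapomorphy uniting that clade.
Only Alpha, Gamma, and Theta show the derived state 'yes' for petiole constricted, supporting them as a clade.
Only Alpha and Theta show the derived state 'yes' for nictitating membrane, supporting them as a clade.
Most parsimonious ingroup topology: ((Gamma,(Alpha,Theta)),((Eta,Epsilon),Beta)).
Gamma and Theta share a more recent common ancestor with each other than either does with Epsilon, so Epsilon is the least closely related of the three.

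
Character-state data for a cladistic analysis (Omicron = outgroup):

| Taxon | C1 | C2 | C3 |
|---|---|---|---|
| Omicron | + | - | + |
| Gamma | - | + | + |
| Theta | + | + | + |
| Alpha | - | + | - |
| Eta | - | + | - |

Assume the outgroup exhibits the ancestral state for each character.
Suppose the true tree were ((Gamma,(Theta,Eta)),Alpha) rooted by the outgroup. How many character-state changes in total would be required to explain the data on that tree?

5

Map each character onto ((Gamma,(Theta,Eta)),Alpha) (rooted by Omicron) and count the minimum state changes it requires (Fitch parsimony):
C1: 2; C2: 1; C3: 2.
Total tree length = 5.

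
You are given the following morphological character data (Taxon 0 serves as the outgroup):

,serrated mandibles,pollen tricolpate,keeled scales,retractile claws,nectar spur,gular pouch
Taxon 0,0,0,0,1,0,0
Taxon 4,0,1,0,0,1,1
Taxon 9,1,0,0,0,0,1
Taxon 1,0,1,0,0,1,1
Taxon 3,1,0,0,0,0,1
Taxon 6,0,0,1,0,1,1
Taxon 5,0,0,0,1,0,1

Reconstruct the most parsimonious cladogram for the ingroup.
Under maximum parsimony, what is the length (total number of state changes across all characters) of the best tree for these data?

Character polarity is set by the outgroup: the derived state is whichever differs from the outgroup's state, so for retractile claws the derived state is '0', and for the remaining characters it is '1'.
serrated mandibles (derived state '1') is shared by Taxon 3 and Taxon 9 — a synapomorphy uniting that clade.
pollen tricolpate (derived state '1') is shared by Taxon 1 and Taxon 4 — a synapomorphy uniting that clade.
keeled scales: derived state '1' in Taxon 6 only — an autapomorphy, so it tells us nothing about relationships among taxa.
Only Taxon 1, Taxon 3, Taxon 4, Taxon 6, and Taxon 9 show the derived state '0' for retractile claws, supporting them as a clade.
nectar spur: derived state '1' in Taxon 1, Taxon 4, and Taxon 6 only — synapomorphy for {Taxon 1, Taxon 4, Taxon 6}.
All ingroup taxa share the derived state '1' for gular pouch; it defines the ingroup but does not resolve relationships within it.
Most parsimonious ingroup topology: ((((Taxon 4,Taxon 1),Taxon 6),(Taxon 9,Taxon 3)),Taxon 5).
Changes per character on this tree: serrated mandibles: 1; pollen tricolpate: 1; keeled scales: 1; retractile claws: 1; nectar spur: 1; gular pouch: 1.
Total = 6.

6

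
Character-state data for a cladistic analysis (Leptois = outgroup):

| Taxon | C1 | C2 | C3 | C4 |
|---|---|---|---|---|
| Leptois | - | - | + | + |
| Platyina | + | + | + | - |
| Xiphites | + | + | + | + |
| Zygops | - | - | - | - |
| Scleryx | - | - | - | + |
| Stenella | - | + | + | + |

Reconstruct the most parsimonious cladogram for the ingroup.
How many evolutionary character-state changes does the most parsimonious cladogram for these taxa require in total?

Character polarity is set by the outgroup: the derived state is whichever differs from the outgroup's state, so for C3, C4 the derived state is '-', and for the remaining characters it is '+'.
C1: derived state '+' in Platyina and Xiphites only — synapomorphy for {Platyina, Xiphites}.
C2: derived state '+' in Platyina, Stenella, and Xiphites only — synapomorphy for {Platyina, Stenella, Xiphites}.
C3 (derived state '-') is shared by Scleryx and Zygops — a synapomorphy uniting that clade.
C4 groups Platyina and Zygops, which is incompatible with the clades supported by the remaining characters; treating it as convergent (homoplasy) costs fewer steps than any alternative tree.
Most parsimonious ingroup topology: (((Platyina,Xiphites),Stenella),(Zygops,Scleryx)).
Changes per character on this tree: C1: 1; C2: 1; C3: 1; C4: 2.
Total = 5.

5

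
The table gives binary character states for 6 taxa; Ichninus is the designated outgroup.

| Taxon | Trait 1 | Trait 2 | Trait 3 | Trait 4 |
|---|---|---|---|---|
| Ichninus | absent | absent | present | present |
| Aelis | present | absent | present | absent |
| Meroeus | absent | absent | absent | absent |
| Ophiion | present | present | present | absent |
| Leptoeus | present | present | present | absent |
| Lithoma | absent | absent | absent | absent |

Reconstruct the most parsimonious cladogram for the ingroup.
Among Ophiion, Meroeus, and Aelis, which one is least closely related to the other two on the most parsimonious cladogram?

Meroeus

Character polarity is set by the outgroup: the derived state is whichever differs from the outgroup's state, so for Trait 3, Trait 4 the derived state is 'absent', and for the remaining characters it is 'present'.
Trait 1 (derived state 'present') is shared by Aelis, Leptoeus, and Ophiion — a synapomorphy uniting that clade.
Only Leptoeus and Ophiion show the derived state 'present' for Trait 2, supporting them as a clade.
Trait 3 (derived state 'absent') is shared by Lithoma and Meroeus — a synapomorphy uniting that clade.
Trait 4 (derived state 'absent') is shared by all ingroup taxa — unites the whole ingroup.
Most parsimonious ingroup topology: ((Aelis,(Ophiion,Leptoeus)),(Meroeus,Lithoma)).
Aelis and Ophiion share a more recent common ancestor with each other than either does with Meroeus, so Meroeus is the least closely related of the three.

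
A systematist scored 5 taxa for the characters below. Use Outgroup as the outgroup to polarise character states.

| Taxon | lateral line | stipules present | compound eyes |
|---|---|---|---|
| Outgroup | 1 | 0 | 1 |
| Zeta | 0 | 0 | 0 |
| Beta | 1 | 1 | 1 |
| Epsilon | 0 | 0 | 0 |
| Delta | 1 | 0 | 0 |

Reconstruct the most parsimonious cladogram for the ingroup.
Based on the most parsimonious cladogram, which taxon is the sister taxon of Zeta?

Epsilon

Character polarity is set by the outgroup: the derived state is whichever differs from the outgroup's state, so for lateral line, compound eyes the derived state is '0', and for the remaining characters it is '1'.
Only Epsilon and Zeta show the derived state '0' for lateral line, supporting them as a clade.
stipules present (derived state '1') is unique to Beta (autapomorphy; uninformative for grouping).
compound eyes (derived state '0') is shared by Delta, Epsilon, and Zeta — a synapomorphy uniting that clade.
Most parsimonious ingroup topology: (((Zeta,Epsilon),Delta),Beta).
Zeta and Epsilon form a cherry on this tree, so they are sister taxa.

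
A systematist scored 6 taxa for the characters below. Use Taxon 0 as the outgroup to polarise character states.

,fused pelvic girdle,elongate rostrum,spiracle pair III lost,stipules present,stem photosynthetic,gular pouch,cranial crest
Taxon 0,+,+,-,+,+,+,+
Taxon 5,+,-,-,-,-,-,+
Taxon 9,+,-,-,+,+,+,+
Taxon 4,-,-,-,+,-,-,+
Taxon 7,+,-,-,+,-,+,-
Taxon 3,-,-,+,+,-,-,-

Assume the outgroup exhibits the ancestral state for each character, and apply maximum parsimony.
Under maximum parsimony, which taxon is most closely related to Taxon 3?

Character polarity is set by the outgroup: the derived state is whichever differs from the outgroup's state, so for fused pelvic girdle, elongate rostrum, stipules present, stem photosynthetic, gular pouch, cranial crest the derived state is '-', and for the remaining characters it is '+'.
fused pelvic girdle: derived state '-' in Taxon 3 and Taxon 4 only — synapomorphy for {Taxon 3, Taxon 4}.
elongate rostrum (derived state '-') is shared by all ingroup taxa — unites the whole ingroup.
spiracle pair III lost: derived state '+' in Taxon 3 only — an autapomorphy, so it tells us nothing about relationships among taxa.
stipules present: derived state '-' in Taxon 5 only — an autapomorphy, so it tells us nothing about relationships among taxa.
stem photosynthetic: derived state '-' in Taxon 3, Taxon 4, Taxon 5, and Taxon 7 only — synapomorphy for {Taxon 3, Taxon 4, Taxon 5, Taxon 7}.
Only Taxon 3, Taxon 4, and Taxon 5 show the derived state '-' for gular pouch, supporting them as a clade.
cranial crest (state '-') occurs in Taxon 3 and Taxon 7 but conflicts with the nesting implied by the other characters — most parsimoniously interpreted as homoplasy.
Most parsimonious ingroup topology: (((Taxon 5,(Taxon 4,Taxon 3)),Taxon 7),Taxon 9).
Taxon 3 and Taxon 4 form a cherry on this tree, so they are sister taxa.

Taxon 4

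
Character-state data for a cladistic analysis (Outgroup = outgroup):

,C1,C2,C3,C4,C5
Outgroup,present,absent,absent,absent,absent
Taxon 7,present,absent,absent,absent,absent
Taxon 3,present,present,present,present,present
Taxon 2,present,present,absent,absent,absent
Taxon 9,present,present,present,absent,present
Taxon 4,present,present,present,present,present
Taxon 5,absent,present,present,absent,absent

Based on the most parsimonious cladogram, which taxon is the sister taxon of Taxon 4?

Character polarity is set by the outgroup: the derived state is whichever differs from the outgroup's state, so for C1 the derived state is 'absent', and for the remaining characters it is 'present'.
C1: derived state 'absent' in Taxon 5 only — an autapomorphy, so it tells us nothing about relationships among taxa.
C2 (derived state 'present') is shared by Taxon 2, Taxon 3, Taxon 4, Taxon 5, and Taxon 9 — a synapomorphy uniting that clade.
C3: derived state 'present' in Taxon 3, Taxon 4, Taxon 5, and Taxon 9 only — synapomorphy for {Taxon 3, Taxon 4, Taxon 5, Taxon 9}.
Only Taxon 3 and Taxon 4 show the derived state 'present' for C4, supporting them as a clade.
Only Taxon 3, Taxon 4, and Taxon 9 show the derived state 'present' for C5, supporting them as a clade.
Most parsimonious ingroup topology: (((((Taxon 4,Taxon 3),Taxon 9),Taxon 5),Taxon 2),Taxon 7).
Taxon 4 and Taxon 3 form a cherry on this tree, so they are sister taxa.

Taxon 3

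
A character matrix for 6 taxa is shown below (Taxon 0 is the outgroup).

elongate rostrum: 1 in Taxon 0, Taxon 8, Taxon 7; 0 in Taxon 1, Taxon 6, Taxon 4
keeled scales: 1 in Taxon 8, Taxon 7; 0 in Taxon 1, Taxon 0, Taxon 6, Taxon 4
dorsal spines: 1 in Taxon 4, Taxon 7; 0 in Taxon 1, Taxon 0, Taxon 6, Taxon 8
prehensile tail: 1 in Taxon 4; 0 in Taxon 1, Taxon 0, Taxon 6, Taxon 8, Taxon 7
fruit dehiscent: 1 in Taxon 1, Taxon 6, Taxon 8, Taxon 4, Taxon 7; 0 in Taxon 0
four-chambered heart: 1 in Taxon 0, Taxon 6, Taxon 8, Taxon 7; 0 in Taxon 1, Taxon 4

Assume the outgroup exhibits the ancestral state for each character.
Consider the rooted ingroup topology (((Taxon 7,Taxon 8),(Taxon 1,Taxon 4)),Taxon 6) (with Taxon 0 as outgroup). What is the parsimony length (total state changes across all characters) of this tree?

Map each character onto (((Taxon 7,Taxon 8),(Taxon 1,Taxon 4)),Taxon 6) (rooted by Taxon 0) and count the minimum state changes it requires (Fitch parsimony):
elongate rostrum: 2; keeled scales: 1; dorsal spines: 2; prehensile tail: 1; fruit dehiscent: 1; four-chambered heart: 1.
Total tree length = 8.

8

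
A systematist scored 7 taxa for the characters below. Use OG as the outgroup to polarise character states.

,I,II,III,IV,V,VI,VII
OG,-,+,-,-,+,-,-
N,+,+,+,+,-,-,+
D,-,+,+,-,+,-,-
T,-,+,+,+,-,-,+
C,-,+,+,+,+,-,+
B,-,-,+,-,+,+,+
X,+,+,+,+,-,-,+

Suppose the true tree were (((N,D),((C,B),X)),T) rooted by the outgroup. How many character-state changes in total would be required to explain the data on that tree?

Map each character onto (((N,D),((C,B),X)),T) (rooted by OG) and count the minimum state changes it requires (Fitch parsimony):
I: 2; II: 1; III: 1; IV: 3; V: 3; VI: 1; VII: 2.
Total tree length = 13.

13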